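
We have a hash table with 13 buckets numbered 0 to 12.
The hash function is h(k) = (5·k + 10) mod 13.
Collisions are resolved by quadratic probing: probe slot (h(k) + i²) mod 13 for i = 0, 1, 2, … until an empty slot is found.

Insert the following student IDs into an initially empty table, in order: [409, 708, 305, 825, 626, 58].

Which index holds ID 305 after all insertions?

5

409: h=1 → slot 1
708: h=1, probe 1,2 → slot 2
305: h=1, probe 1,2,5 → slot 5
825: h=1, probe 1,2,5,10 → slot 10
626: h=7 → slot 7
58: h=1, probe 1,2,5,10,4 → slot 4
Table: [_, 409, 708, _, 58, 305, _, 626, _, _, 825, _, _]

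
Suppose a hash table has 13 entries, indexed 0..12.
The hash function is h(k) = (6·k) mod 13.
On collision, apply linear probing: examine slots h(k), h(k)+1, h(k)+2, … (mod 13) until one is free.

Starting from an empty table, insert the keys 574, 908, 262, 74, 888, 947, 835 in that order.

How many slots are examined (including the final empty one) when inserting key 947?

Insert 574: h=12, slot 12 empty -> index 12.
Insert 908: h=1, slot 1 empty -> index 1.
Insert 262: h=12, slot 12 occupied -> index 0.
Insert 74: h=2, slot 2 empty -> index 2.
Insert 888: h=11, slot 11 empty -> index 11.
Insert 947: h=1, slots 1,2 occupied -> index 3.
Insert 835: h=5, slot 5 empty -> index 5.
Table: [262, 908, 74, 947, ., 835, ., ., ., ., ., 888, 574]

3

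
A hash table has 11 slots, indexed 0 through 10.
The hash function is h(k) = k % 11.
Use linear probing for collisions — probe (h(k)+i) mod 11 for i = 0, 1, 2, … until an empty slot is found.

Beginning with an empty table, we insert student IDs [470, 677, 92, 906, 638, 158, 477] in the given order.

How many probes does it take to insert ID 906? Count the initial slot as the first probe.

Insert 470: h=8, slot 8 empty => index 8.
Insert 677: h=6, slot 6 empty => index 6.
Insert 92: h=4, slot 4 empty => index 4.
Insert 906: h=4, slot 4 occupied => index 5.
Insert 638: h=0, slot 0 empty => index 0.
Insert 158: h=4, slots 4,5,6 occupied => index 7.
Insert 477: h=4, slots 4,5,6,7,8 occupied => index 9.
Table: [638, _, _, _, 92, 906, 677, 158, 470, 477, _]

2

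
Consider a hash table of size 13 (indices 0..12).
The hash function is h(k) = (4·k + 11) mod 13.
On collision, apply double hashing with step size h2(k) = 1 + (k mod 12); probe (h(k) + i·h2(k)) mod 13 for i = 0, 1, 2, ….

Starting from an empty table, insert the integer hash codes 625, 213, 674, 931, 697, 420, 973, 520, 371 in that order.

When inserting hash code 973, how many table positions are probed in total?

625: h=2 → slot 2
213: h=5 → slot 5
674: h=3 → slot 3
931: h=4 → slot 4
697: h=4, h2=2, probe 4,6 → slot 6
420: h=1 → slot 1
973: h=3, h2=2, probe 3,5,7 → slot 7
520: h=11 → slot 11
371: h=0 → slot 0
Table: [371, 420, 625, 674, 931, 213, 697, 973, ., ., ., 520, .]

3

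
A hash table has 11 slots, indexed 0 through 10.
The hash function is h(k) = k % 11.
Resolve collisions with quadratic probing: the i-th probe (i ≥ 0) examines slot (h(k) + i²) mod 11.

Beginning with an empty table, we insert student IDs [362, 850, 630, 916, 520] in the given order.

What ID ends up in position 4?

Insert 362: h=10, slot 10 empty => index 10.
Insert 850: h=3, slot 3 empty => index 3.
Insert 630: h=3, slot 3 occupied => index 4.
Insert 916: h=3, slots 3,4 occupied => index 7.
Insert 520: h=3, slots 3,4,7 occupied => index 1.
Table: [∅, 520, ∅, 850, 630, ∅, ∅, 916, ∅, ∅, 362]

630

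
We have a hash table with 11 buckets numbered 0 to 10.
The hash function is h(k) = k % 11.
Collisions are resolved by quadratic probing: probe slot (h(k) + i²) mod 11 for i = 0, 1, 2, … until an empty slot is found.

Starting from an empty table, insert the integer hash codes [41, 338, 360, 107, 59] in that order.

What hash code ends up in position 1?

41 hashes to 8; slot 8 is free => place at 8.
338 hashes to 8; 8 taken => place at 9.
360 hashes to 8; 8,9 taken => place at 1.
107 hashes to 8; 8,9,1 taken => place at 6.
59 hashes to 4; slot 4 is free => place at 4.
Table: [—, 360, —, —, 59, —, 107, —, 41, 338, —]

360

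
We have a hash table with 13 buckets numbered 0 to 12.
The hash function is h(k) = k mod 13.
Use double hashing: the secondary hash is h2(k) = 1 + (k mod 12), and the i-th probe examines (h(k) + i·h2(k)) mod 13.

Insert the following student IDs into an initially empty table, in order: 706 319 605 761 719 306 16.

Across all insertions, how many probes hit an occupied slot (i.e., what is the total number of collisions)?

6

706 hashes to 4; slot 4 is free → place at 4.
319 hashes to 7; slot 7 is free → place at 7.
605 hashes to 7, h2=6; 7 taken → place at 0.
761 hashes to 7, h2=6; 7,0 taken → place at 6.
719 hashes to 4, h2=12; 4 taken → place at 3.
306 hashes to 7, h2=7; 7 taken → place at 1.
16 hashes to 3, h2=5; 3 taken → place at 8.
Table: [605, 306, ∅, 719, 706, ∅, 761, 319, 16, ∅, ∅, ∅, ∅]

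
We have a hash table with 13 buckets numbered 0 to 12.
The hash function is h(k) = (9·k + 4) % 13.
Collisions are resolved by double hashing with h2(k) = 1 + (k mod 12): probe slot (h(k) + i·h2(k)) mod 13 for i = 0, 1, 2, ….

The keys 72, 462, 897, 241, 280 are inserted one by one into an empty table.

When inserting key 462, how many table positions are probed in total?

2

72: h=2 => slot 2
462: h=2, h2=7, probe 2,9 => slot 9
897: h=4 => slot 4
241: h=2, h2=2, probe 2,4,6 => slot 6
280: h=2, h2=5, probe 2,7 => slot 7
Table: [-, -, 72, -, 897, -, 241, 280, -, 462, -, -, -]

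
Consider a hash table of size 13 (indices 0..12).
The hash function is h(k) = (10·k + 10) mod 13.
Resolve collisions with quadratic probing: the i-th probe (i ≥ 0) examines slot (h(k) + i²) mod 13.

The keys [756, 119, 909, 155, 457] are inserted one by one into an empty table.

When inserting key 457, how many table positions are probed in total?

756: h=4 -> slot 4
119: h=4, probe 4,5 -> slot 5
909: h=0 -> slot 0
155: h=0, probe 0,1 -> slot 1
457: h=4, probe 4,5,8 -> slot 8
Table: [909, 155, _, _, 756, 119, _, _, 457, _, _, _, _]

3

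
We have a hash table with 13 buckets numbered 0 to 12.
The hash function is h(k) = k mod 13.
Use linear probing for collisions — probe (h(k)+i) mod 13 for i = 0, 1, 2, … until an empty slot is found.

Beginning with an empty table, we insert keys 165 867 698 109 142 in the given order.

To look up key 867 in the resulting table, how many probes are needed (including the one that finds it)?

2

Insert 165: h=9, slot 9 empty → index 9.
Insert 867: h=9, slot 9 occupied → index 10.
Insert 698: h=9, slots 9,10 occupied → index 11.
Insert 109: h=5, slot 5 empty → index 5.
Insert 142: h=12, slot 12 empty → index 12.
Table: [_, _, _, _, _, 109, _, _, _, 165, 867, 698, 142]
Lookup 867: h=9, probe 9,10 → found at 10.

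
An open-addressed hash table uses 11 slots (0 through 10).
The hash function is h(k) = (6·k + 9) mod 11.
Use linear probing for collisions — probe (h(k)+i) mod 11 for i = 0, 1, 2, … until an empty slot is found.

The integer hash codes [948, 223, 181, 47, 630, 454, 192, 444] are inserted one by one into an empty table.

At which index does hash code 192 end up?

0

948 hashes to 10; slot 10 is free => place at 10.
223 hashes to 5; slot 5 is free => place at 5.
181 hashes to 6; slot 6 is free => place at 6.
47 hashes to 5; 5,6 taken => place at 7.
630 hashes to 5; 5,6,7 taken => place at 8.
454 hashes to 5; 5,6,7,8 taken => place at 9.
192 hashes to 6; 6,7,8,9,10 taken => place at 0.
444 hashes to 0; 0 taken => place at 1.
Table: [192, 444, —, —, —, 223, 181, 47, 630, 454, 948]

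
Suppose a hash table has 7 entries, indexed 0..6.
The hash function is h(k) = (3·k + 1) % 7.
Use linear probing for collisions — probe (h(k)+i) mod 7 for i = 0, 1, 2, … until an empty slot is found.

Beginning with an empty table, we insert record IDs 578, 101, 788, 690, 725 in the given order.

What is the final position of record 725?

2

Insert 578: h=6, slot 6 empty → index 6.
Insert 101: h=3, slot 3 empty → index 3.
Insert 788: h=6, slot 6 occupied → index 0.
Insert 690: h=6, slots 6,0 occupied → index 1.
Insert 725: h=6, slots 6,0,1 occupied → index 2.
Table: [788, 690, 725, 101, —, —, 578]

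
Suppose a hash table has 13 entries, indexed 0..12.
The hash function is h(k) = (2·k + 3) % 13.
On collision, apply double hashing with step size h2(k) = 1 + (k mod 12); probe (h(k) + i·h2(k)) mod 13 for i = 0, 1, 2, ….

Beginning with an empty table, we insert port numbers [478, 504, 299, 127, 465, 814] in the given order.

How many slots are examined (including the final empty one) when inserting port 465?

2

478 hashes to 10; slot 10 is free -> place at 10.
504 hashes to 10, h2=1; 10 taken -> place at 11.
299 hashes to 3; slot 3 is free -> place at 3.
127 hashes to 10, h2=8; 10 taken -> place at 5.
465 hashes to 10, h2=10; 10 taken -> place at 7.
814 hashes to 6; slot 6 is free -> place at 6.
Table: [∅, ∅, ∅, 299, ∅, 127, 814, 465, ∅, ∅, 478, 504, ∅]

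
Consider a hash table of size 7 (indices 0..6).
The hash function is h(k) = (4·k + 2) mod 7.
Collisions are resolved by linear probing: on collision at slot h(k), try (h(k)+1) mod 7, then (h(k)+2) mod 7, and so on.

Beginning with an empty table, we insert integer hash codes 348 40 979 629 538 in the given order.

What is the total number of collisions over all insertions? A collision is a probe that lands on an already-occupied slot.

348 hashes to 1; slot 1 is free → place at 1.
40 hashes to 1; 1 taken → place at 2.
979 hashes to 5; slot 5 is free → place at 5.
629 hashes to 5; 5 taken → place at 6.
538 hashes to 5; 5,6 taken → place at 0.
Table: [538, 348, 40, ., ., 979, 629]

4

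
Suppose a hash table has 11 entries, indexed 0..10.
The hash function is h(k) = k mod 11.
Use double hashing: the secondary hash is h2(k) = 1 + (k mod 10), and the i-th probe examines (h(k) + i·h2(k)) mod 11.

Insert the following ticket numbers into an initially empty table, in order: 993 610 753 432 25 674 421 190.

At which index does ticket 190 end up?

10

993: h=3 -> slot 3
610: h=5 -> slot 5
753: h=5, h2=4, probe 5,9 -> slot 9
432: h=3, h2=3, probe 3,6 -> slot 6
25: h=3, h2=6, probe 3,9,4 -> slot 4
674: h=3, h2=5, probe 3,8 -> slot 8
421: h=3, h2=2, probe 3,5,7 -> slot 7
190: h=3, h2=1, probe 3,4,5,6,7,8,9,10 -> slot 10
Table: [., ., ., 993, 25, 610, 432, 421, 674, 753, 190]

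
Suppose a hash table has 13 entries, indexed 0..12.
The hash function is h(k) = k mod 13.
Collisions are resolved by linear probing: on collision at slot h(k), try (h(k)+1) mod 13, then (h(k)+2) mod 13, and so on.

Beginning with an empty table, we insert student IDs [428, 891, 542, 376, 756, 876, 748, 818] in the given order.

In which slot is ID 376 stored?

428 hashes to 12; slot 12 is free -> place at 12.
891 hashes to 7; slot 7 is free -> place at 7.
542 hashes to 9; slot 9 is free -> place at 9.
376 hashes to 12; 12 taken -> place at 0.
756 hashes to 2; slot 2 is free -> place at 2.
876 hashes to 5; slot 5 is free -> place at 5.
748 hashes to 7; 7 taken -> place at 8.
818 hashes to 12; 12,0 taken -> place at 1.
Table: [376, 818, 756, ., ., 876, ., 891, 748, 542, ., ., 428]

0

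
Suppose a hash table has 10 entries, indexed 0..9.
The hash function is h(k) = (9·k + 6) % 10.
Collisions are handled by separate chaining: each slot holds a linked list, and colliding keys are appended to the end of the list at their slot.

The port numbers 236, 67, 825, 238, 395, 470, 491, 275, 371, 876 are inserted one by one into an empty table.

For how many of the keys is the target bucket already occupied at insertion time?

4

236 → bucket 0
67 → bucket 9
825 → bucket 1
238 → bucket 8
395 → bucket 1 (collision)
470 → bucket 6
491 → bucket 5
275 → bucket 1 (collision)
371 → bucket 5 (collision)
876 → bucket 0 (collision)
Final buckets:
0: 236 -> 876
1: 825 -> 395 -> 275
2: _
3: _
4: _
5: 491 -> 371
6: 470
7: _
8: 238
9: 67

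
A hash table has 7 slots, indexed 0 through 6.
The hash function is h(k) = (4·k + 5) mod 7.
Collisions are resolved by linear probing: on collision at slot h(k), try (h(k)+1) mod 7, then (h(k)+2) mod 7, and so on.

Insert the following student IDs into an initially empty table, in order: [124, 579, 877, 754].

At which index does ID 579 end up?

Insert 124: h=4, slot 4 empty => index 4.
Insert 579: h=4, slot 4 occupied => index 5.
Insert 877: h=6, slot 6 empty => index 6.
Insert 754: h=4, slots 4,5,6 occupied => index 0.
Table: [754, _, _, _, 124, 579, 877]

5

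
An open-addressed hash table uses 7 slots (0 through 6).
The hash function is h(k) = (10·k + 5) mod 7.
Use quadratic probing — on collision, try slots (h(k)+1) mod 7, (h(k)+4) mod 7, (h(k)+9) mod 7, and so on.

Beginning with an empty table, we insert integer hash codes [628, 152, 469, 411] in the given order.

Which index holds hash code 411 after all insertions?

628: h=6 → slot 6
152: h=6, probe 6,0 → slot 0
469: h=5 → slot 5
411: h=6, probe 6,0,3 → slot 3
Table: [152, _, _, 411, _, 469, 628]

3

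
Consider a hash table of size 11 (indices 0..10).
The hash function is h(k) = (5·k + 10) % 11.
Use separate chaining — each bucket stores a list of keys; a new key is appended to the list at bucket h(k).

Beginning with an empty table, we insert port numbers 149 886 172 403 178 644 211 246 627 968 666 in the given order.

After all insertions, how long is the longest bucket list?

4

149 → bucket 7
886 → bucket 7 (collision)
172 → bucket 1
403 → bucket 1 (collision)
178 → bucket 9
644 → bucket 7 (collision)
211 → bucket 9 (collision)
246 → bucket 8
627 → bucket 10
968 → bucket 10 (collision)
666 → bucket 7 (collision)
Final buckets:
0: —
1: 172 -> 403
2: —
3: —
4: —
5: —
6: —
7: 149 -> 886 -> 644 -> 666
8: 246
9: 178 -> 211
10: 627 -> 968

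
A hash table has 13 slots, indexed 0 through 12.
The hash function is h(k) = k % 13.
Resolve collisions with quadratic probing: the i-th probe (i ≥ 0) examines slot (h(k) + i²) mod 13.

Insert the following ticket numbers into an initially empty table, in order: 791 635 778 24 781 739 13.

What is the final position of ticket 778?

2

791 hashes to 11; slot 11 is free → place at 11.
635 hashes to 11; 11 taken → place at 12.
778 hashes to 11; 11,12 taken → place at 2.
24 hashes to 11; 11,12,2 taken → place at 7.
781 hashes to 1; slot 1 is free → place at 1.
739 hashes to 11; 11,12,2,7,1 taken → place at 10.
13 hashes to 0; slot 0 is free → place at 0.
Table: [13, 781, 778, ∅, ∅, ∅, ∅, 24, ∅, ∅, 739, 791, 635]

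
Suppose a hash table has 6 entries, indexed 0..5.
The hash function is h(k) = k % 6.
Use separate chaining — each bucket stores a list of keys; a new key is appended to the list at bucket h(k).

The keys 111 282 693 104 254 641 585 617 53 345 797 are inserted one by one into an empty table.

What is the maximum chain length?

111 -> bucket 3
282 -> bucket 0
693 -> bucket 3 (collision)
104 -> bucket 2
254 -> bucket 2 (collision)
641 -> bucket 5
585 -> bucket 3 (collision)
617 -> bucket 5 (collision)
53 -> bucket 5 (collision)
345 -> bucket 3 (collision)
797 -> bucket 5 (collision)
Final buckets:
0: 282
1: —
2: 104 -> 254
3: 111 -> 693 -> 585 -> 345
4: —
5: 641 -> 617 -> 53 -> 797

4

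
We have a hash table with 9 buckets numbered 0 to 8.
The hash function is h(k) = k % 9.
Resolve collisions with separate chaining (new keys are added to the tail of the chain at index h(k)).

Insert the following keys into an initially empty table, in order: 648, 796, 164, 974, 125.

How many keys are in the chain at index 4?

1

Insert 648: h=0, bucket 0 empty -> new chain.
Insert 796: h=4, bucket 4 empty -> new chain.
Insert 164: h=2, bucket 2 empty -> new chain.
Insert 974: h=2, bucket 2 nonempty -> append to chain.
Insert 125: h=8, bucket 8 empty -> new chain.
Final buckets:
0: 648
1: _
2: 164 -> 974
3: _
4: 796
5: _
6: _
7: _
8: 125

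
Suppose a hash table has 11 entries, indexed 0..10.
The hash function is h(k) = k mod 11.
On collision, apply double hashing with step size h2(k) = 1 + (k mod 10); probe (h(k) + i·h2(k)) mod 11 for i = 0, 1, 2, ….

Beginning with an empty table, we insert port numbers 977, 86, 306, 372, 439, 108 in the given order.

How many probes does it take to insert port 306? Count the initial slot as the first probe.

3

Insert 977: h=9, slot 9 empty => index 9.
Insert 86: h=9, h2=7, slot 9 occupied => index 5.
Insert 306: h=9, h2=7, slots 9,5 occupied => index 1.
Insert 372: h=9, h2=3, slots 9,1 occupied => index 4.
Insert 439: h=10, slot 10 empty => index 10.
Insert 108: h=9, h2=9, slot 9 occupied => index 7.
Table: [∅, 306, ∅, ∅, 372, 86, ∅, 108, ∅, 977, 439]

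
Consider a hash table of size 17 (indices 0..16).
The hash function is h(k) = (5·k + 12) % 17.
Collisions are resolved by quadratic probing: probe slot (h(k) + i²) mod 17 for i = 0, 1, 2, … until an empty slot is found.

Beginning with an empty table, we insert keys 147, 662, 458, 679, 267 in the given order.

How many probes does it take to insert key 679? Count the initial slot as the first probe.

3

147: h=16 => slot 16
662: h=7 => slot 7
458: h=7, probe 7,8 => slot 8
679: h=7, probe 7,8,11 => slot 11
267: h=4 => slot 4
Table: [., ., ., ., 267, ., ., 662, 458, ., ., 679, ., ., ., ., 147]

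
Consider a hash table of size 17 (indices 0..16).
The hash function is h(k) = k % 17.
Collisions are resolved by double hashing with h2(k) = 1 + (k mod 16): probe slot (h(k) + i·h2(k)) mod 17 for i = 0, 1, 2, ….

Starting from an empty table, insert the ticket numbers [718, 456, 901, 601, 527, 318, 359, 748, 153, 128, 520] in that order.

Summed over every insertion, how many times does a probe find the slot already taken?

5

718: h=4 -> slot 4
456: h=14 -> slot 14
901: h=0 -> slot 0
601: h=6 -> slot 6
527: h=0, h2=16, probe 0,16 -> slot 16
318: h=12 -> slot 12
359: h=2 -> slot 2
748: h=0, h2=13, probe 0,13 -> slot 13
153: h=0, h2=10, probe 0,10 -> slot 10
128: h=9 -> slot 9
520: h=10, h2=9, probe 10,2,11 -> slot 11
Table: [901, ., 359, ., 718, ., 601, ., ., 128, 153, 520, 318, 748, 456, ., 527]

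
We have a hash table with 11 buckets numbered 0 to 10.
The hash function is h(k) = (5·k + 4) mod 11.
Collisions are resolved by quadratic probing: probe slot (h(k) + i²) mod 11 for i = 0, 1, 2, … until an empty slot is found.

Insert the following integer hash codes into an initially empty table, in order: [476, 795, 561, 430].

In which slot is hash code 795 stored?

476 hashes to 8; slot 8 is free -> place at 8.
795 hashes to 8; 8 taken -> place at 9.
561 hashes to 4; slot 4 is free -> place at 4.
430 hashes to 9; 9 taken -> place at 10.
Table: [., ., ., ., 561, ., ., ., 476, 795, 430]

9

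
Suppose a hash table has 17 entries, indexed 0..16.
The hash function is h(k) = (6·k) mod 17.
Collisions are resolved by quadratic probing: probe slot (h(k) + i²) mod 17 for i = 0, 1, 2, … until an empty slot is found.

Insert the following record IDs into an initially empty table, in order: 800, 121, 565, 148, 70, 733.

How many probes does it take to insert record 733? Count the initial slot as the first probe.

800 hashes to 6; slot 6 is free → place at 6.
121 hashes to 12; slot 12 is free → place at 12.
565 hashes to 7; slot 7 is free → place at 7.
148 hashes to 4; slot 4 is free → place at 4.
70 hashes to 12; 12 taken → place at 13.
733 hashes to 12; 12,13 taken → place at 16.
Table: [∅, ∅, ∅, ∅, 148, ∅, 800, 565, ∅, ∅, ∅, ∅, 121, 70, ∅, ∅, 733]

3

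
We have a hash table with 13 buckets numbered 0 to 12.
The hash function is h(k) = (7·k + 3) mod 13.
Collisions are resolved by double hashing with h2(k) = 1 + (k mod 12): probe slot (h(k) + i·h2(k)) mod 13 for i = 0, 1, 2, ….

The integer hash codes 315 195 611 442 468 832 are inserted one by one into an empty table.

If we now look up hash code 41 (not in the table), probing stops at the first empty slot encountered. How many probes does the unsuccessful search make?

315: h=11 -> slot 11
195: h=3 -> slot 3
611: h=3, h2=12, probe 3,2 -> slot 2
442: h=3, h2=11, probe 3,1 -> slot 1
468: h=3, h2=1, probe 3,4 -> slot 4
832: h=3, h2=5, probe 3,8 -> slot 8
Table: [—, 442, 611, 195, 468, —, —, —, 832, —, —, 315, —]
Lookup 41: h=4, h2=6, probe 4,10 → slot 10 empty, not found.

2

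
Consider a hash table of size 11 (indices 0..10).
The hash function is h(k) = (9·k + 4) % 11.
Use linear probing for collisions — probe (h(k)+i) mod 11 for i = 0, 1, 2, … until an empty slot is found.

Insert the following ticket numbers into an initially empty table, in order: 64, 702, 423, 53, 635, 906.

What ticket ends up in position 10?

53

64 hashes to 8; slot 8 is free -> place at 8.
702 hashes to 8; 8 taken -> place at 9.
423 hashes to 5; slot 5 is free -> place at 5.
53 hashes to 8; 8,9 taken -> place at 10.
635 hashes to 10; 10 taken -> place at 0.
906 hashes to 7; slot 7 is free -> place at 7.
Table: [635, ., ., ., ., 423, ., 906, 64, 702, 53]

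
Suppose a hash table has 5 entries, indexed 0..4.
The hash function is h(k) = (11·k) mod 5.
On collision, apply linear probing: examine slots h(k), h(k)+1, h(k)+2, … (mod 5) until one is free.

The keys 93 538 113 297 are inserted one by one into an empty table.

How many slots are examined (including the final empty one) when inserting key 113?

93 hashes to 3; slot 3 is free → place at 3.
538 hashes to 3; 3 taken → place at 4.
113 hashes to 3; 3,4 taken → place at 0.
297 hashes to 2; slot 2 is free → place at 2.
Table: [113, —, 297, 93, 538]

3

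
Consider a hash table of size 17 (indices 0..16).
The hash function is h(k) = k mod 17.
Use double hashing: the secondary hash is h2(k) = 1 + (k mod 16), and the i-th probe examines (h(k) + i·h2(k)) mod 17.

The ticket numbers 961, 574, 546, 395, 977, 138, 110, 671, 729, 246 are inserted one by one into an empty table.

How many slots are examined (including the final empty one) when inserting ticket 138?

3

961: h=9 → slot 9
574: h=13 → slot 13
546: h=2 → slot 2
395: h=4 → slot 4
977: h=8 → slot 8
138: h=2, h2=11, probe 2,13,7 → slot 7
110: h=8, h2=15, probe 8,6 → slot 6
671: h=8, h2=16, probe 8,7,6,5 → slot 5
729: h=15 → slot 15
246: h=8, h2=7, probe 8,15,5,12 → slot 12
Table: [∅, ∅, 546, ∅, 395, 671, 110, 138, 977, 961, ∅, ∅, 246, 574, ∅, 729, ∅]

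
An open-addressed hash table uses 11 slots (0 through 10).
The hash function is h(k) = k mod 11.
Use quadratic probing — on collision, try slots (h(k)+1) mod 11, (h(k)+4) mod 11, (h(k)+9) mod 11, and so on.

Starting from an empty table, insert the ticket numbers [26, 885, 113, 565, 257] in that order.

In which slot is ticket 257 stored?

26: h=4 => slot 4
885: h=5 => slot 5
113: h=3 => slot 3
565: h=4, probe 4,5,8 => slot 8
257: h=4, probe 4,5,8,2 => slot 2
Table: [., ., 257, 113, 26, 885, ., ., 565, ., .]

2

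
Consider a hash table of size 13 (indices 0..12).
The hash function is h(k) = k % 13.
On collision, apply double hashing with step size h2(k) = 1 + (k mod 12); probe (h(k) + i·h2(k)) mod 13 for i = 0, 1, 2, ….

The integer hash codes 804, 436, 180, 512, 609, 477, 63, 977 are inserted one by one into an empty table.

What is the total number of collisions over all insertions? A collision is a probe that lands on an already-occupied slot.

5

Insert 804: h=11, slot 11 empty → index 11.
Insert 436: h=7, slot 7 empty → index 7.
Insert 180: h=11, h2=1, slot 11 occupied → index 12.
Insert 512: h=5, slot 5 empty → index 5.
Insert 609: h=11, h2=10, slot 11 occupied → index 8.
Insert 477: h=9, slot 9 empty → index 9.
Insert 63: h=11, h2=4, slot 11 occupied → index 2.
Insert 977: h=2, h2=6, slots 2,8 occupied → index 1.
Table: [_, 977, 63, _, _, 512, _, 436, 609, 477, _, 804, 180]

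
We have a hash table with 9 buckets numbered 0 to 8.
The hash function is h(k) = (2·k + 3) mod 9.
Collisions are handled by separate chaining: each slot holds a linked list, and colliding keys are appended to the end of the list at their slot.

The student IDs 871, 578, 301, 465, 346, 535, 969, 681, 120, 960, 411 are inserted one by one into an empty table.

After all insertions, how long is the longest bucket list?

871 -> bucket 8
578 -> bucket 7
301 -> bucket 2
465 -> bucket 6
346 -> bucket 2 (collision)
535 -> bucket 2 (collision)
969 -> bucket 6 (collision)
681 -> bucket 6 (collision)
120 -> bucket 0
960 -> bucket 6 (collision)
411 -> bucket 6 (collision)
Final buckets:
0: 120
1: ∅
2: 301 -> 346 -> 535
3: ∅
4: ∅
5: ∅
6: 465 -> 969 -> 681 -> 960 -> 411
7: 578
8: 871

5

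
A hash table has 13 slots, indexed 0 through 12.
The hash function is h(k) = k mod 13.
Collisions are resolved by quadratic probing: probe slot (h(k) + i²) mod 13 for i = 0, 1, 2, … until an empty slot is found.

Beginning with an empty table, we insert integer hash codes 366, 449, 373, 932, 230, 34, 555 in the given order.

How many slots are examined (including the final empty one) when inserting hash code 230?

3

366 hashes to 2; slot 2 is free -> place at 2.
449 hashes to 7; slot 7 is free -> place at 7.
373 hashes to 9; slot 9 is free -> place at 9.
932 hashes to 9; 9 taken -> place at 10.
230 hashes to 9; 9,10 taken -> place at 0.
34 hashes to 8; slot 8 is free -> place at 8.
555 hashes to 9; 9,10,0 taken -> place at 5.
Table: [230, ∅, 366, ∅, ∅, 555, ∅, 449, 34, 373, 932, ∅, ∅]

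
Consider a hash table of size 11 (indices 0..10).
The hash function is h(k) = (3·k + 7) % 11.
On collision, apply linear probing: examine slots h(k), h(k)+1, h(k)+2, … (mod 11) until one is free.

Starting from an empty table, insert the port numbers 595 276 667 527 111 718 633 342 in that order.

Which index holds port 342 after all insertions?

2

595 hashes to 10; slot 10 is free -> place at 10.
276 hashes to 10; 10 taken -> place at 0.
667 hashes to 6; slot 6 is free -> place at 6.
527 hashes to 4; slot 4 is free -> place at 4.
111 hashes to 10; 10,0 taken -> place at 1.
718 hashes to 5; slot 5 is free -> place at 5.
633 hashes to 3; slot 3 is free -> place at 3.
342 hashes to 10; 10,0,1 taken -> place at 2.
Table: [276, 111, 342, 633, 527, 718, 667, _, _, _, 595]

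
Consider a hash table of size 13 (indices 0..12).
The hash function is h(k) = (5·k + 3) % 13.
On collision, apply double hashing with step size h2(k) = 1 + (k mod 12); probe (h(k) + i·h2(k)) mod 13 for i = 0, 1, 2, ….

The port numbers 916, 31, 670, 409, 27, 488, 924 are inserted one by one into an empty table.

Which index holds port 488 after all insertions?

4

916: h=7 → slot 7
31: h=2 → slot 2
670: h=12 → slot 12
409: h=7, h2=2, probe 7,9 → slot 9
27: h=8 → slot 8
488: h=12, h2=9, probe 12,8,4 → slot 4
924: h=8, h2=1, probe 8,9,10 → slot 10
Table: [∅, ∅, 31, ∅, 488, ∅, ∅, 916, 27, 409, 924, ∅, 670]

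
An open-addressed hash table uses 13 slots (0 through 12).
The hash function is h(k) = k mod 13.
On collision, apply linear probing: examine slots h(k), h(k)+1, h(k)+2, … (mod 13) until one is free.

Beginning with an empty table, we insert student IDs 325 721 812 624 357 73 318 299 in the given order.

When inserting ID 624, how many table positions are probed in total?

2

325 hashes to 0; slot 0 is free => place at 0.
721 hashes to 6; slot 6 is free => place at 6.
812 hashes to 6; 6 taken => place at 7.
624 hashes to 0; 0 taken => place at 1.
357 hashes to 6; 6,7 taken => place at 8.
73 hashes to 8; 8 taken => place at 9.
318 hashes to 6; 6,7,8,9 taken => place at 10.
299 hashes to 0; 0,1 taken => place at 2.
Table: [325, 624, 299, ., ., ., 721, 812, 357, 73, 318, ., .]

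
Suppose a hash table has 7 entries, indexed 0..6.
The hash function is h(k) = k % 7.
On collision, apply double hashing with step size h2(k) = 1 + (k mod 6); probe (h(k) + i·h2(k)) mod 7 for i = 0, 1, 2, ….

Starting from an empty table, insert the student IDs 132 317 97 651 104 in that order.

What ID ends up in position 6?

132 hashes to 6; slot 6 is free => place at 6.
317 hashes to 2; slot 2 is free => place at 2.
97 hashes to 6, h2=2; 6 taken => place at 1.
651 hashes to 0; slot 0 is free => place at 0.
104 hashes to 6, h2=3; 6,2 taken => place at 5.
Table: [651, 97, 317, —, —, 104, 132]

132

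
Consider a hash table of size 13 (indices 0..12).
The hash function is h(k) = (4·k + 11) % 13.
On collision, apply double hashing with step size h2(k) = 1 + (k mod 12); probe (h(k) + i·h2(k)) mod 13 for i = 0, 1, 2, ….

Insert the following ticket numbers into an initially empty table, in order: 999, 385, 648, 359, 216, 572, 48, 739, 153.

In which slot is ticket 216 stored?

6

999 hashes to 3; slot 3 is free → place at 3.
385 hashes to 4; slot 4 is free → place at 4.
648 hashes to 3, h2=1; 3,4 taken → place at 5.
359 hashes to 4, h2=12; 4,3 taken → place at 2.
216 hashes to 4, h2=1; 4,5 taken → place at 6.
572 hashes to 11; slot 11 is free → place at 11.
48 hashes to 8; slot 8 is free → place at 8.
739 hashes to 3, h2=8; 3,11,6 taken → place at 1.
153 hashes to 12; slot 12 is free → place at 12.
Table: [_, 739, 359, 999, 385, 648, 216, _, 48, _, _, 572, 153]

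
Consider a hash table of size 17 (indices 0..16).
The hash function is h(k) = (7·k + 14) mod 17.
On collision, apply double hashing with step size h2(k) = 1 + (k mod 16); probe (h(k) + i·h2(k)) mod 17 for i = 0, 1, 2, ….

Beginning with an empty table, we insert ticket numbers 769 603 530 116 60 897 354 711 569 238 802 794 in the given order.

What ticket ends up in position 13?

769: h=8 → slot 8
603: h=2 → slot 2
530: h=1 → slot 1
116: h=10 → slot 10
60: h=9 → slot 9
897: h=3 → slot 3
354: h=10, h2=3, probe 10,13 → slot 13
711: h=10, h2=8, probe 10,1,9,0 → slot 0
569: h=2, h2=10, probe 2,12 → slot 12
238: h=14 → slot 14
802: h=1, h2=3, probe 1,4 → slot 4
794: h=13, h2=11, probe 13,7 → slot 7
Table: [711, 530, 603, 897, 802, -, -, 794, 769, 60, 116, -, 569, 354, 238, -, -]

354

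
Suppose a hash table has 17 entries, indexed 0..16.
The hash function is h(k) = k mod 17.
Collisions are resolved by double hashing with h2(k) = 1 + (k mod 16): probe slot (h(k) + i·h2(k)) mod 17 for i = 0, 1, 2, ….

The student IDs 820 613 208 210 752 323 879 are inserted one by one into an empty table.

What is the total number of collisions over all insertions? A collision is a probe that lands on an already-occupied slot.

4

Insert 820: h=4, slot 4 empty -> index 4.
Insert 613: h=1, slot 1 empty -> index 1.
Insert 208: h=4, h2=1, slot 4 occupied -> index 5.
Insert 210: h=6, slot 6 empty -> index 6.
Insert 752: h=4, h2=1, slots 4,5,6 occupied -> index 7.
Insert 323: h=0, slot 0 empty -> index 0.
Insert 879: h=12, slot 12 empty -> index 12.
Table: [323, 613, ., ., 820, 208, 210, 752, ., ., ., ., 879, ., ., ., .]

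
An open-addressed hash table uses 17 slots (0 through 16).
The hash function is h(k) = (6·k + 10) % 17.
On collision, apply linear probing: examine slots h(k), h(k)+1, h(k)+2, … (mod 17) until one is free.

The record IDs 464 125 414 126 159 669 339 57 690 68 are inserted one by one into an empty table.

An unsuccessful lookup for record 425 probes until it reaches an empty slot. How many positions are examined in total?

2

Insert 464: h=6, slot 6 empty → index 6.
Insert 125: h=12, slot 12 empty → index 12.
Insert 414: h=12, slot 12 occupied → index 13.
Insert 126: h=1, slot 1 empty → index 1.
Insert 159: h=12, slots 12,13 occupied → index 14.
Insert 669: h=12, slots 12,13,14 occupied → index 15.
Insert 339: h=4, slot 4 empty → index 4.
Insert 57: h=12, slots 12,13,14,15 occupied → index 16.
Insert 690: h=2, slot 2 empty → index 2.
Insert 68: h=10, slot 10 empty → index 10.
Table: [., 126, 690, ., 339, ., 464, ., ., ., 68, ., 125, 414, 159, 669, 57]
Lookup 425: h=10, probe 10,11 → slot 11 empty, not found.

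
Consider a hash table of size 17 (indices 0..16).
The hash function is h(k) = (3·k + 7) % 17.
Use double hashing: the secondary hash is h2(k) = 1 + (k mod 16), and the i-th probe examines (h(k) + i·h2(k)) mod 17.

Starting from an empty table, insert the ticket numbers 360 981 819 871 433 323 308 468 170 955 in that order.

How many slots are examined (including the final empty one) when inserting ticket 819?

2

Insert 360: h=16, slot 16 empty -> index 16.
Insert 981: h=9, slot 9 empty -> index 9.
Insert 819: h=16, h2=4, slot 16 occupied -> index 3.
Insert 871: h=2, slot 2 empty -> index 2.
Insert 433: h=14, slot 14 empty -> index 14.
Insert 323: h=7, slot 7 empty -> index 7.
Insert 308: h=13, slot 13 empty -> index 13.
Insert 468: h=0, slot 0 empty -> index 0.
Insert 170: h=7, h2=11, slot 7 occupied -> index 1.
Insert 955: h=16, h2=12, slot 16 occupied -> index 11.
Table: [468, 170, 871, 819, -, -, -, 323, -, 981, -, 955, -, 308, 433, -, 360]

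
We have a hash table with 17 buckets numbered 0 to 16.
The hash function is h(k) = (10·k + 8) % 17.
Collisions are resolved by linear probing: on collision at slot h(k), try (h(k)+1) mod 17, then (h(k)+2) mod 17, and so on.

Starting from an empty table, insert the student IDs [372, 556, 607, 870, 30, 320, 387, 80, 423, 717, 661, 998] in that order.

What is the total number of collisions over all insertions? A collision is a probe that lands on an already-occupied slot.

372 hashes to 5; slot 5 is free → place at 5.
556 hashes to 9; slot 9 is free → place at 9.
607 hashes to 9; 9 taken → place at 10.
870 hashes to 4; slot 4 is free → place at 4.
30 hashes to 2; slot 2 is free → place at 2.
320 hashes to 12; slot 12 is free → place at 12.
387 hashes to 2; 2 taken → place at 3.
80 hashes to 9; 9,10 taken → place at 11.
423 hashes to 5; 5 taken → place at 6.
717 hashes to 4; 4,5,6 taken → place at 7.
661 hashes to 5; 5,6,7 taken → place at 8.
998 hashes to 9; 9,10,11,12 taken → place at 13.
Table: [∅, ∅, 30, 387, 870, 372, 423, 717, 661, 556, 607, 80, 320, 998, ∅, ∅, ∅]

15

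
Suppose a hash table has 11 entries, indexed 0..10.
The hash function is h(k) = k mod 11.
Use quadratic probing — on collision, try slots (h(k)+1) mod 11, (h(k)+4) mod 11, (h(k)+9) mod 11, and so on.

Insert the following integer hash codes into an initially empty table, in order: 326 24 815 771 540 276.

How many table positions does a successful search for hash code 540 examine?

326 hashes to 7; slot 7 is free → place at 7.
24 hashes to 2; slot 2 is free → place at 2.
815 hashes to 1; slot 1 is free → place at 1.
771 hashes to 1; 1,2 taken → place at 5.
540 hashes to 1; 1,2,5 taken → place at 10.
276 hashes to 1; 1,2,5,10 taken → place at 6.
Table: [—, 815, 24, —, —, 771, 276, 326, —, —, 540]
Lookup 540: h=1, probe 1,2,5,10 → found at 10.

4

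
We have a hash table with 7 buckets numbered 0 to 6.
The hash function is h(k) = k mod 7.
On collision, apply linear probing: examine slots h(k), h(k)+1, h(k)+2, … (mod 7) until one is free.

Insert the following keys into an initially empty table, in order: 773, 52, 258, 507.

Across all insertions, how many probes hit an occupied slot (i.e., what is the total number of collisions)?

773 hashes to 3; slot 3 is free → place at 3.
52 hashes to 3; 3 taken → place at 4.
258 hashes to 6; slot 6 is free → place at 6.
507 hashes to 3; 3,4 taken → place at 5.
Table: [—, —, —, 773, 52, 507, 258]

3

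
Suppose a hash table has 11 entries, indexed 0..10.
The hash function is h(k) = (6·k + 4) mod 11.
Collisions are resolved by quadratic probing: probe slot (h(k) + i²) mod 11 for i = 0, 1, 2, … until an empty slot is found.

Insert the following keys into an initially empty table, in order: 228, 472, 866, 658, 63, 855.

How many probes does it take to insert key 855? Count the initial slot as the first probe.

228 hashes to 8; slot 8 is free → place at 8.
472 hashes to 9; slot 9 is free → place at 9.
866 hashes to 8; 8,9 taken → place at 1.
658 hashes to 3; slot 3 is free → place at 3.
63 hashes to 8; 8,9,1 taken → place at 6.
855 hashes to 8; 8,9,1,6 taken → place at 2.
Table: [., 866, 855, 658, ., ., 63, ., 228, 472, .]

5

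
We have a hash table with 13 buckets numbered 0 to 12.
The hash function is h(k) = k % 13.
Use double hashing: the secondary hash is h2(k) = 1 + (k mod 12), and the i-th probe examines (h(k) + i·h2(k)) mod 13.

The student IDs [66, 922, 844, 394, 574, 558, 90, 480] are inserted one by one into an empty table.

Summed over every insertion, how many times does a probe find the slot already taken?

66 hashes to 1; slot 1 is free -> place at 1.
922 hashes to 12; slot 12 is free -> place at 12.
844 hashes to 12, h2=5; 12 taken -> place at 4.
394 hashes to 4, h2=11; 4 taken -> place at 2.
574 hashes to 2, h2=11; 2 taken -> place at 0.
558 hashes to 12, h2=7; 12 taken -> place at 6.
90 hashes to 12, h2=7; 12,6,0 taken -> place at 7.
480 hashes to 12, h2=1; 12,0,1,2 taken -> place at 3.
Table: [574, 66, 394, 480, 844, ., 558, 90, ., ., ., ., 922]

11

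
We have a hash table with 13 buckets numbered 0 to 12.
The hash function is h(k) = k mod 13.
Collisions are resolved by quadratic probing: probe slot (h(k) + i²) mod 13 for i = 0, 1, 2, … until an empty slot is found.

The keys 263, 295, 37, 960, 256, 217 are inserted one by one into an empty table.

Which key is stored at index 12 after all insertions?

960

263: h=3 -> slot 3
295: h=9 -> slot 9
37: h=11 -> slot 11
960: h=11, probe 11,12 -> slot 12
256: h=9, probe 9,10 -> slot 10
217: h=9, probe 9,10,0 -> slot 0
Table: [217, ∅, ∅, 263, ∅, ∅, ∅, ∅, ∅, 295, 256, 37, 960]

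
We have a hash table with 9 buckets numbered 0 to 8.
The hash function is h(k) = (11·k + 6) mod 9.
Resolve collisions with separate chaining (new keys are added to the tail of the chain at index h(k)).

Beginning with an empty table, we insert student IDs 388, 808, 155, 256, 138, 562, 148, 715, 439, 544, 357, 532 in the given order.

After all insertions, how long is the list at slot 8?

2

Insert 388: h=8, bucket 8 empty → new chain.
Insert 808: h=2, bucket 2 empty → new chain.
Insert 155: h=1, bucket 1 empty → new chain.
Insert 256: h=5, bucket 5 empty → new chain.
Insert 138: h=3, bucket 3 empty → new chain.
Insert 562: h=5, bucket 5 nonempty → append to chain.
Insert 148: h=5, bucket 5 nonempty → append to chain.
Insert 715: h=5, bucket 5 nonempty → append to chain.
Insert 439: h=2, bucket 2 nonempty → append to chain.
Insert 544: h=5, bucket 5 nonempty → append to chain.
Insert 357: h=0, bucket 0 empty → new chain.
Insert 532: h=8, bucket 8 nonempty → append to chain.
Final buckets:
0: 357
1: 155
2: 808 -> 439
3: 138
4: -
5: 256 -> 562 -> 148 -> 715 -> 544
6: -
7: -
8: 388 -> 532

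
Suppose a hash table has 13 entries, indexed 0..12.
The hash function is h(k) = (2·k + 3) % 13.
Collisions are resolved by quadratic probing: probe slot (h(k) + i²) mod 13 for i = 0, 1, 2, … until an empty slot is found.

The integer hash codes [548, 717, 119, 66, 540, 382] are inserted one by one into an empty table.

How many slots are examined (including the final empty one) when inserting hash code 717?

548 hashes to 7; slot 7 is free → place at 7.
717 hashes to 7; 7 taken → place at 8.
119 hashes to 7; 7,8 taken → place at 11.
66 hashes to 5; slot 5 is free → place at 5.
540 hashes to 4; slot 4 is free → place at 4.
382 hashes to 0; slot 0 is free → place at 0.
Table: [382, —, —, —, 540, 66, —, 548, 717, —, —, 119, —]

2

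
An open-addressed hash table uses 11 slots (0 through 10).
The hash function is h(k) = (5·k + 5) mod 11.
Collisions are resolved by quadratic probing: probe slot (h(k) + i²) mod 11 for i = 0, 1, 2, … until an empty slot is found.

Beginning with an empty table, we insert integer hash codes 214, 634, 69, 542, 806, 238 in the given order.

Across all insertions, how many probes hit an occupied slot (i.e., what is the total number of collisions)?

214 hashes to 8; slot 8 is free → place at 8.
634 hashes to 7; slot 7 is free → place at 7.
69 hashes to 9; slot 9 is free → place at 9.
542 hashes to 9; 9 taken → place at 10.
806 hashes to 9; 9,10 taken → place at 2.
238 hashes to 7; 7,8 taken → place at 0.
Table: [238, ., 806, ., ., ., ., 634, 214, 69, 542]

5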